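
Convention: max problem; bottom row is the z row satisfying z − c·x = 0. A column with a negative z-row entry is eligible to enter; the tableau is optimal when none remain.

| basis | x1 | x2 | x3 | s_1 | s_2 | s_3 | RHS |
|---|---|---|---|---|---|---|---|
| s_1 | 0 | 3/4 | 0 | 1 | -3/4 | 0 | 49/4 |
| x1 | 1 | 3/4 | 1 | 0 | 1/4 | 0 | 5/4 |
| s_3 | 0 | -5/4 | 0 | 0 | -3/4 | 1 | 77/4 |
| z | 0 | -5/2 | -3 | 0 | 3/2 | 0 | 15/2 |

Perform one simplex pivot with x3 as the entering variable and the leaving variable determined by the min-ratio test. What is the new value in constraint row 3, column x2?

-5/4

Ratio test on column x3 — row 1: entry 0 ≤ 0; row 2: (5/4)/1 = 5/4; row 3: entry 0 ≤ 0. Minimum is 5/4 at row 2 (x1 leaves); pivot element 1.
Divide row 2 by 1; eliminate column x3 from the other rows.
Row 3 update in column x2: -5/4 − 0·(3/4) = -5/4.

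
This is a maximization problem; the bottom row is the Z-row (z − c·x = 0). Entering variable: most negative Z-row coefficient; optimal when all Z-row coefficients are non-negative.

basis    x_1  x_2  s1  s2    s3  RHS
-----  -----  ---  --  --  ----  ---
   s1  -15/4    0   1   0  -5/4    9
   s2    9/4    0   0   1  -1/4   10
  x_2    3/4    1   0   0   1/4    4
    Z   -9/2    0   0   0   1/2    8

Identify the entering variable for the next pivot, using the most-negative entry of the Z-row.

Negative Z-row entries: x_1: -9/2.
The most negative is -9/2 in column x_1, so x_1 enters.

x_1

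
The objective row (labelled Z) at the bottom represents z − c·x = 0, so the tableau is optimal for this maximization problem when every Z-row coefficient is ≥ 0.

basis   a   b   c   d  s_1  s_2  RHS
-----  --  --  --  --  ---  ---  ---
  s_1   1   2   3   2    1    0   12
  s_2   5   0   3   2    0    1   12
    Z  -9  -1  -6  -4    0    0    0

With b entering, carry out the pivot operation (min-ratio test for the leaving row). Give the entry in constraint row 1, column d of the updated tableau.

1

Ratio test on column b — row 1: 12/2 = 6; row 2: entry 0 ≤ 0. Minimum is 6 at row 1 (s_1 leaves); pivot element 2.
Divide row 1 by 2; eliminate column b from the other rows.
In the new row 1, the d entry is the old entry divided by the pivot: 2/2 = 1.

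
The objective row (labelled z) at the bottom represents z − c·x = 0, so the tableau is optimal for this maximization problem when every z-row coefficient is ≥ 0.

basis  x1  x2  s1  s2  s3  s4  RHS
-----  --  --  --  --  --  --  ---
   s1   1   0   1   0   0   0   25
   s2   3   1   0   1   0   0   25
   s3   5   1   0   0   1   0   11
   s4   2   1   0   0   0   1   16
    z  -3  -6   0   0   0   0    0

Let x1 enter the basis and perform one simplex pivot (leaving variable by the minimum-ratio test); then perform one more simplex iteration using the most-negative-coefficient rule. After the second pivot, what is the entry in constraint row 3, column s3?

Ratio test on column x1 — row 1: 25/1 = 25; row 2: 25/3 = 25/3; row 3: 11/5 = 11/5; row 4: 16/2 = 8. Minimum is 11/5 at row 3 (s3 leaves); pivot element 5.
Divide row 3 by 5; eliminate column x1 from the other rows.
Second iteration: most negative z-row entry is -27/5 in column x2, so x2 enters.
Ratio test on column x2 — row 1: entry -1/5 ≤ 0; row 2: (92/5)/(2/5) = 46; row 3: (11/5)/(1/5) = 11; row 4: (58/5)/(3/5) = 58/3. Minimum is 11 at row 3 (x1 leaves); pivot element 1/5.
Divide row 3 by 1/5; eliminate column x2 from the other rows.
After both pivots, the entry at constraint row 3, column s3 is 1.

1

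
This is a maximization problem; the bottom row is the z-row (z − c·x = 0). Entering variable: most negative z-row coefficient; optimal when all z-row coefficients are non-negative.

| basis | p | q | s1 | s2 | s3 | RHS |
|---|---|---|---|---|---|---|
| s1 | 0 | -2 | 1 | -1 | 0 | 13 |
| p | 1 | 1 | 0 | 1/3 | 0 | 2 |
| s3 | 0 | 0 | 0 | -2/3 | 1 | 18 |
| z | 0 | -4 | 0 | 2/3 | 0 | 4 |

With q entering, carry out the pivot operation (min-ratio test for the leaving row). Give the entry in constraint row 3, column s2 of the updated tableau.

-2/3

Ratio test on column q — row 1: entry -2 ≤ 0; row 2: 2/1 = 2; row 3: entry 0 ≤ 0. Minimum is 2 at row 2 (p leaves); pivot element 1.
Divide row 2 by 1; eliminate column q from the other rows.
Row 3 update in column s2: -2/3 − 0·(1/3) = -2/3.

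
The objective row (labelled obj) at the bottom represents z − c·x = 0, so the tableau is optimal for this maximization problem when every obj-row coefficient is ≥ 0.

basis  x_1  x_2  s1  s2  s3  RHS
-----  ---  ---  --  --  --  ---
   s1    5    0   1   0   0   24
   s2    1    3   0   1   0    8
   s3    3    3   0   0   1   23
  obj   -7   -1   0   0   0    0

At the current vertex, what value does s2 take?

s2 is basic (row 2); its value is the RHS of that row, 8.

8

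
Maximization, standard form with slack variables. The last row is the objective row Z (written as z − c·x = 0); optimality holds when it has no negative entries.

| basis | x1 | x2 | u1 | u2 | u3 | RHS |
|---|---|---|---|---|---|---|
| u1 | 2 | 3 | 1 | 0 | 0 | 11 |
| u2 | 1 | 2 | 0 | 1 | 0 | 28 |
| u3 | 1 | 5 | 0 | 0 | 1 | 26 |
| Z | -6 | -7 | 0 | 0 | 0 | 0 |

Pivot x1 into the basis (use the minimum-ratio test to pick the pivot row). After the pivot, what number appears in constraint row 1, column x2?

3/2

Ratio test on column x1 — row 1: 11/2 = 11/2; row 2: 28/1 = 28; row 3: 26/1 = 26. Minimum is 11/2 at row 1 (u1 leaves); pivot element 2.
Divide row 1 by 2; eliminate column x1 from the other rows.
In the new row 1, the x2 entry is the old entry divided by the pivot: 3/2 = 3/2.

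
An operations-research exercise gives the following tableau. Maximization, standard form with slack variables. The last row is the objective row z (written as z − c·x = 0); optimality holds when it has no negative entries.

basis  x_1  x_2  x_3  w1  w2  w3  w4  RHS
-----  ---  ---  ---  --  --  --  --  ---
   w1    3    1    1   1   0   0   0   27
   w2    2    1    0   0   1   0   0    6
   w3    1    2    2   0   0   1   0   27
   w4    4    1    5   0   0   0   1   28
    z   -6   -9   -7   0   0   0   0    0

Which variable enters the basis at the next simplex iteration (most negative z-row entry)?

Negative z-row entries: x_1: -6, x_2: -9, x_3: -7.
The most negative is -9 in column x_2, so x_2 enters.

x_2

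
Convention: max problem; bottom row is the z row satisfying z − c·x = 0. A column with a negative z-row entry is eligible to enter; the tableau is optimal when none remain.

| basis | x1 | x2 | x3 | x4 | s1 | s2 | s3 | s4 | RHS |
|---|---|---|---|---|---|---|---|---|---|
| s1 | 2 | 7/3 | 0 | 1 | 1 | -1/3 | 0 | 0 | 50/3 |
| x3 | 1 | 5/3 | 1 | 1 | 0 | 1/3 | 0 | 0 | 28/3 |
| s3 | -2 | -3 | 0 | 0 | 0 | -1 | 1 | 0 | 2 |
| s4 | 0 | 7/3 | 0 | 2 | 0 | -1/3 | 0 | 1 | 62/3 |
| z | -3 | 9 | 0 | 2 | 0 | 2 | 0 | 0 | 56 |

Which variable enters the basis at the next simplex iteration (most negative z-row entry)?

x1

Negative z-row entries: x1: -3.
The most negative is -3 in column x1, so x1 enters.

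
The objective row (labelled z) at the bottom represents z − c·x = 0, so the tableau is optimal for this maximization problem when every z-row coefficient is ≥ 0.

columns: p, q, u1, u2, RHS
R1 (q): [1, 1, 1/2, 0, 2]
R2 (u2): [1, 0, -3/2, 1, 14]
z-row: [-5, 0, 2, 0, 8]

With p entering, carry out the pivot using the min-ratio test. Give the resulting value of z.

Ratio test on column p — row 1: 2/1 = 2; row 2: 14/1 = 14. Minimum is 2 at row 1 (q leaves); pivot element 1.
Pivot on row 1; the z-row RHS becomes 8 − (-5)·2 = 18.

18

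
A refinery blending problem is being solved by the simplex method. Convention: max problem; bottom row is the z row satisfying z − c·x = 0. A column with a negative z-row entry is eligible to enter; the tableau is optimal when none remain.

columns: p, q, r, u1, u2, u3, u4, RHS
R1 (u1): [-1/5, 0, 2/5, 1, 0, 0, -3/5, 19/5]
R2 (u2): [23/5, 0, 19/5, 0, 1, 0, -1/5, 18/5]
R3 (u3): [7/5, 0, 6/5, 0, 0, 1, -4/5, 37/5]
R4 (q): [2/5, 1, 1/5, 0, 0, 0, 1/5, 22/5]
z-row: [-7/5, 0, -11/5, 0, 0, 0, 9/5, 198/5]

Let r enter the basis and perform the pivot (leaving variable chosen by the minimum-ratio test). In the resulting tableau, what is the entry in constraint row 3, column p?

-1/19

Ratio test on column r — row 1: (19/5)/(2/5) = 19/2; row 2: (18/5)/(19/5) = 18/19; row 3: (37/5)/(6/5) = 37/6; row 4: (22/5)/(1/5) = 22. Minimum is 18/19 at row 2 (u2 leaves); pivot element 19/5.
Divide row 2 by 19/5; eliminate column r from the other rows.
Row 3 update in column p: 7/5 − (6/5)·(23/19) = -1/19.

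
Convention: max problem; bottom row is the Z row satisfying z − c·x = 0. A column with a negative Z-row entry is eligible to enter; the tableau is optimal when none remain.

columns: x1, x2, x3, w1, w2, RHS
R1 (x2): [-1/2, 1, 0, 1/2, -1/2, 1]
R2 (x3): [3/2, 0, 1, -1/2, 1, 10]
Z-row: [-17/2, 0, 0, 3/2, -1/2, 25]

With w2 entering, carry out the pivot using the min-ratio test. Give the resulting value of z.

30

Ratio test on column w2 — row 1: entry -1/2 ≤ 0; row 2: 10/1 = 10. Minimum is 10 at row 2 (x3 leaves); pivot element 1.
Pivot on row 2; the Z-row RHS becomes 25 − (-1/2)·10 = 30.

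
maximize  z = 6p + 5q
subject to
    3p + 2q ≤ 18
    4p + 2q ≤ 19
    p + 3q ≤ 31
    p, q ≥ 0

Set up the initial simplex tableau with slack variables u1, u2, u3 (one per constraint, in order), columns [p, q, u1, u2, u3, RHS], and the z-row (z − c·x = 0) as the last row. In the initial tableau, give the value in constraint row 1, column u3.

Slack u3 belongs to constraint 3; its column is the unit vector e_3, so the entry in row 1 is 0.

0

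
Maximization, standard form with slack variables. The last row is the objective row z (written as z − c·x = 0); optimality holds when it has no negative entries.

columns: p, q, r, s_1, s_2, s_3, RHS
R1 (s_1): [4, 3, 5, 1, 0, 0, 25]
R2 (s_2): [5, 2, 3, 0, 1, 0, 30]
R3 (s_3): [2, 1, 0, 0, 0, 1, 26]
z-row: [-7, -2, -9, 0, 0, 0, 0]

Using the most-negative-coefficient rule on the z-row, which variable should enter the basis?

Negative z-row entries: p: -7, q: -2, r: -9.
The most negative is -9 in column r, so r enters.

r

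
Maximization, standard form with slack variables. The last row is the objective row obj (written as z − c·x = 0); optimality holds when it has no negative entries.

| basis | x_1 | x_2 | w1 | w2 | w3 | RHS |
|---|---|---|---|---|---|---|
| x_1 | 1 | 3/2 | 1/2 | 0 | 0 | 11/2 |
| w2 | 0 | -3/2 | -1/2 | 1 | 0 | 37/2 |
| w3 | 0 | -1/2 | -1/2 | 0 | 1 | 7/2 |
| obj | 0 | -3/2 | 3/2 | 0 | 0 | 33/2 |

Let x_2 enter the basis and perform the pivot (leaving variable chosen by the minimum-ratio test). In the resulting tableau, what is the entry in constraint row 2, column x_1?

1

Ratio test on column x_2 — row 1: (11/2)/(3/2) = 11/3; row 2: entry -3/2 ≤ 0; row 3: entry -1/2 ≤ 0. Minimum is 11/3 at row 1 (x_1 leaves); pivot element 3/2.
Divide row 1 by 3/2; eliminate column x_2 from the other rows.
Row 2 update in column x_1: 0 − (-3/2)·(2/3) = 1.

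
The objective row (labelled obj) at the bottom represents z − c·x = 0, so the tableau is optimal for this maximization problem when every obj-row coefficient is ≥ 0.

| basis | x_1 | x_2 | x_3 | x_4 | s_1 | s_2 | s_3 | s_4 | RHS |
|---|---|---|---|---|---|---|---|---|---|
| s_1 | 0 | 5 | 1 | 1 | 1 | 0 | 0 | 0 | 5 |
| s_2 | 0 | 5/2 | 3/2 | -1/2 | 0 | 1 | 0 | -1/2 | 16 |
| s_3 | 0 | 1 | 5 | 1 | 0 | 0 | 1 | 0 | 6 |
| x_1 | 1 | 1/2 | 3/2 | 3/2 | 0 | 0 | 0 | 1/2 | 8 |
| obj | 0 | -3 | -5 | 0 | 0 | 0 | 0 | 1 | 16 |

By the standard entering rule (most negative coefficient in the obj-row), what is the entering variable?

x_3

Negative obj-row entries: x_2: -3, x_3: -5.
The most negative is -5 in column x_3, so x_3 enters.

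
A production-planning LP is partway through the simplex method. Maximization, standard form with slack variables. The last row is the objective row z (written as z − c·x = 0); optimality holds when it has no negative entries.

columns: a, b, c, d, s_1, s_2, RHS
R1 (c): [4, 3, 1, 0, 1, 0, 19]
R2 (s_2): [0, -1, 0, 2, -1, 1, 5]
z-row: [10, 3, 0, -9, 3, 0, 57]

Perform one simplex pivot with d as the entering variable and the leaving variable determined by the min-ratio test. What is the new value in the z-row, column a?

Ratio test on column d — row 1: entry 0 ≤ 0; row 2: 5/2 = 5/2. Minimum is 5/2 at row 2 (s_2 leaves); pivot element 2.
Divide row 2 by 2; eliminate column d from the other rows.
z-row update in column a: 10 − (-9)·0 = 10.

10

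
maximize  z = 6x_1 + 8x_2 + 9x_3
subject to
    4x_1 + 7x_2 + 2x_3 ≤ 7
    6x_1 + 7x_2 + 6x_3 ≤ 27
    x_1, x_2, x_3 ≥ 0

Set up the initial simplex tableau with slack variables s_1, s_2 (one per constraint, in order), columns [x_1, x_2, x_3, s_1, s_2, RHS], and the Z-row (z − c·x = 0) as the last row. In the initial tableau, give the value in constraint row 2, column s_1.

0

Slack s_1 belongs to constraint 1; its column is the unit vector e_1, so the entry in row 2 is 0.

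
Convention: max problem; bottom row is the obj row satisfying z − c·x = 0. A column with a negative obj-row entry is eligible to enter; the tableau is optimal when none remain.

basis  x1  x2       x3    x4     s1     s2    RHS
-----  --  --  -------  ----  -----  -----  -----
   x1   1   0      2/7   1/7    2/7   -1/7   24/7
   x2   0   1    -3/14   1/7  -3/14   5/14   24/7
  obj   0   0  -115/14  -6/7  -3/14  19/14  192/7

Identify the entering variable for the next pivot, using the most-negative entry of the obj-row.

x3

Negative obj-row entries: x3: -115/14, x4: -6/7, s1: -3/14.
The most negative is -115/14 in column x3, so x3 enters.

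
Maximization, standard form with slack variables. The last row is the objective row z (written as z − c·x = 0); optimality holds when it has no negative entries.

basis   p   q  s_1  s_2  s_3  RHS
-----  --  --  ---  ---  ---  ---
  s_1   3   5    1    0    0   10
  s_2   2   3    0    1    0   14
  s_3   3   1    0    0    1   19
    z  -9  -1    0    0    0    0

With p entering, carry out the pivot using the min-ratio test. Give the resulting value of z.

Ratio test on column p — row 1: 10/3 = 10/3; row 2: 14/2 = 7; row 3: 19/3 = 19/3. Minimum is 10/3 at row 1 (s_1 leaves); pivot element 3.
Pivot on row 1; the z-row RHS becomes 0 − (-9)·(10/3) = 30.

30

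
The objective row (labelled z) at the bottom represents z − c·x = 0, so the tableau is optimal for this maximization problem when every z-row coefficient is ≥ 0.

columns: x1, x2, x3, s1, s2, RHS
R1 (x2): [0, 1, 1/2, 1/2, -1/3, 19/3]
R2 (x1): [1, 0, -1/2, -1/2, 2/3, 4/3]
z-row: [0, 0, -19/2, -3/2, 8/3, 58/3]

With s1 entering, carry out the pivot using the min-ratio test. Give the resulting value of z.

Ratio test on column s1 — row 1: (19/3)/(1/2) = 38/3; row 2: entry -1/2 ≤ 0. Minimum is 38/3 at row 1 (x2 leaves); pivot element 1/2.
Pivot on row 1; the z-row RHS becomes 58/3 − (-3/2)·(38/3) = 115/3.

115/3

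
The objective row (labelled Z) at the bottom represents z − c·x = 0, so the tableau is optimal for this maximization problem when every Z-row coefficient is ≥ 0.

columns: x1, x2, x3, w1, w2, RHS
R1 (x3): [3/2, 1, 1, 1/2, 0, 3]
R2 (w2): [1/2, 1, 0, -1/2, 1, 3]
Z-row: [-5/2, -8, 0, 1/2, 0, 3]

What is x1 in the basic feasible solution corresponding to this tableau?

x1 is not in the basis, so in the current basic feasible solution x1 = 0.

0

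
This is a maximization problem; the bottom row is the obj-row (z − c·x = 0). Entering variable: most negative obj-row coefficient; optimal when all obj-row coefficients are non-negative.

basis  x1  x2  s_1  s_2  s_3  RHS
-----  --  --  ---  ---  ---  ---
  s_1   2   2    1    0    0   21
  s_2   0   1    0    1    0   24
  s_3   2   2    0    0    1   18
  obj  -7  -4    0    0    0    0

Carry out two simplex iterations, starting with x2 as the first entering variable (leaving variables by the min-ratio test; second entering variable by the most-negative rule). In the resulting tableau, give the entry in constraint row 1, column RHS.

3

Ratio test on column x2 — row 1: 21/2 = 21/2; row 2: 24/1 = 24; row 3: 18/2 = 9. Minimum is 9 at row 3 (s_3 leaves); pivot element 2.
Divide row 3 by 2; eliminate column x2 from the other rows.
Second iteration: most negative obj-row entry is -3 in column x1, so x1 enters.
Ratio test on column x1 — row 1: entry 0 ≤ 0; row 2: entry -1 ≤ 0; row 3: 9/1 = 9. Minimum is 9 at row 3 (x2 leaves); pivot element 1.
Divide row 3 by 1; eliminate column x1 from the other rows.
After both pivots, the entry at constraint row 1, column RHS is 3.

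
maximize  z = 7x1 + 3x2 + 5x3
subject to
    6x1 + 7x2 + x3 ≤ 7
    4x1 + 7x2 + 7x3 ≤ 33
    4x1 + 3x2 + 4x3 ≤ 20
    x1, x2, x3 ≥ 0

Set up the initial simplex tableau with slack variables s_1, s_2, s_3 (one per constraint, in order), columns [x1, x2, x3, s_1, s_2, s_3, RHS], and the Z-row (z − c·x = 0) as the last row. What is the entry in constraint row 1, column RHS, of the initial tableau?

The RHS of constraint 1 is b_1 = 7.

7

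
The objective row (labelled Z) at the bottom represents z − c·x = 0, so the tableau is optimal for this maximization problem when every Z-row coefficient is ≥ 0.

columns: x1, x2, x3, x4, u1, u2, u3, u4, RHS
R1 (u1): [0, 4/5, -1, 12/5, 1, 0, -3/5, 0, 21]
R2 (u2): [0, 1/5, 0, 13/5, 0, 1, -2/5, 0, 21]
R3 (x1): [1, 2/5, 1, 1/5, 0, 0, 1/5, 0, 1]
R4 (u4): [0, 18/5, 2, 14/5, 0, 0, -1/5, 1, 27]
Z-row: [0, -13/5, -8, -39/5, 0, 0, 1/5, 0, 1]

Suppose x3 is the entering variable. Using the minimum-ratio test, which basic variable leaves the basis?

x1

Column x3 entries and ratios — u1: -1 ≤ 0, skip; u2: 0 ≤ 0, skip; x1: 1/1 = 1; u4: 27/2 = 27/2.
Smallest ratio is 1 in the row of x1, so x1 leaves.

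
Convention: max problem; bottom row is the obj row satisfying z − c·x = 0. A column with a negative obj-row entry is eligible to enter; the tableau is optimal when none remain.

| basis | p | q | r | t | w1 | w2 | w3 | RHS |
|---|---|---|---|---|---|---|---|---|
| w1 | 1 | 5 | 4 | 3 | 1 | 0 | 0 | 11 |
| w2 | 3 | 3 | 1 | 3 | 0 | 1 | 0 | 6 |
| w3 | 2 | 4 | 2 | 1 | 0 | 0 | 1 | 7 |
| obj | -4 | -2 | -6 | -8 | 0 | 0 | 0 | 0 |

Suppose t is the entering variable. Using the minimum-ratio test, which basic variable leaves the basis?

Column t entries and ratios — w1: 11/3 = 11/3; w2: 6/3 = 2; w3: 7/1 = 7.
Smallest ratio is 2 in the row of w2, so w2 leaves.

w2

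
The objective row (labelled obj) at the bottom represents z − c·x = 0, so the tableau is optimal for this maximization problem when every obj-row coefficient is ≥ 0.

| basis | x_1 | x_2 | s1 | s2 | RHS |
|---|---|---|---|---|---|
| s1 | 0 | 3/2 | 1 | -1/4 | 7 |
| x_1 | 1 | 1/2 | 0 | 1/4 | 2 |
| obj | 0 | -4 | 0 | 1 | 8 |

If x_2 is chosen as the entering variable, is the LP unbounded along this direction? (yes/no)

Column x_2 has positive entries in row(s) 1, 2, so the ratio test bounds it — not unbounded.

no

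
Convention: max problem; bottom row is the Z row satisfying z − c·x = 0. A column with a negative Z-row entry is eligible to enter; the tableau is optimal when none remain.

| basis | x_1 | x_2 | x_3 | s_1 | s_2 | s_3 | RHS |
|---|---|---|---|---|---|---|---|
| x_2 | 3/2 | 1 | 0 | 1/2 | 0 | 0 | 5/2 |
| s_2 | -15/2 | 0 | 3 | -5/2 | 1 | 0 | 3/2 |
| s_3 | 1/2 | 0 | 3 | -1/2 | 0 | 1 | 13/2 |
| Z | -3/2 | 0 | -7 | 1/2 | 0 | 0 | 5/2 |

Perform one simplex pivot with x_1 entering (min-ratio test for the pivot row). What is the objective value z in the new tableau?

5

Ratio test on column x_1 — row 1: (5/2)/(3/2) = 5/3; row 2: entry -15/2 ≤ 0; row 3: (13/2)/(1/2) = 13. Minimum is 5/3 at row 1 (x_2 leaves); pivot element 3/2.
Pivot on row 1; the Z-row RHS becomes 5/2 − (-3/2)·(5/3) = 5.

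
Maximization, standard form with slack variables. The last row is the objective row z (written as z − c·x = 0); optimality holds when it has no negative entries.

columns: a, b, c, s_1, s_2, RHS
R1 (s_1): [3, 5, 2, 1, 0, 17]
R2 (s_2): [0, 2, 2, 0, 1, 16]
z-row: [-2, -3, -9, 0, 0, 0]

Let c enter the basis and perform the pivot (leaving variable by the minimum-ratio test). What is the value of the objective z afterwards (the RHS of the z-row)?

Ratio test on column c — row 1: 17/2 = 17/2; row 2: 16/2 = 8. Minimum is 8 at row 2 (s_2 leaves); pivot element 2.
Pivot on row 2; the z-row RHS becomes 0 − (-9)·8 = 72.

72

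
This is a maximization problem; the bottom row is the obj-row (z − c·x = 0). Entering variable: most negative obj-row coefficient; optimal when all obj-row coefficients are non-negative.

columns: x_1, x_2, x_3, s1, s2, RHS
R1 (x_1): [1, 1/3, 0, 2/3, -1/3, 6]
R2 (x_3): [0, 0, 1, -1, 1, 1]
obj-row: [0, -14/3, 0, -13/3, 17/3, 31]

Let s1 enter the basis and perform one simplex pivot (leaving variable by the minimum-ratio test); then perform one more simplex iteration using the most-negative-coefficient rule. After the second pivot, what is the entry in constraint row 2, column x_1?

Ratio test on column s1 — row 1: 6/(2/3) = 9; row 2: entry -1 ≤ 0. Minimum is 9 at row 1 (x_1 leaves); pivot element 2/3.
Divide row 1 by 2/3; eliminate column s1 from the other rows.
Second iteration: most negative obj-row entry is -5/2 in column x_2, so x_2 enters.
Ratio test on column x_2 — row 1: 9/(1/2) = 18; row 2: 10/(1/2) = 20. Minimum is 18 at row 1 (s1 leaves); pivot element 1/2.
Divide row 1 by 1/2; eliminate column x_2 from the other rows.
After both pivots, the entry at constraint row 2, column x_1 is 0.

0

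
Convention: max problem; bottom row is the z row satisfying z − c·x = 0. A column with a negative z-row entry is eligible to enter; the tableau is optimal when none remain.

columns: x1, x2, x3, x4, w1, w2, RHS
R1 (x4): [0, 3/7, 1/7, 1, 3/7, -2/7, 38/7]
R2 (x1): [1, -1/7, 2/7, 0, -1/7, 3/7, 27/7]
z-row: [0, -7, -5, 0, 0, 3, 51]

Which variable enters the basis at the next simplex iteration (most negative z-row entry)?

Negative z-row entries: x2: -7, x3: -5.
The most negative is -7 in column x2, so x2 enters.

x2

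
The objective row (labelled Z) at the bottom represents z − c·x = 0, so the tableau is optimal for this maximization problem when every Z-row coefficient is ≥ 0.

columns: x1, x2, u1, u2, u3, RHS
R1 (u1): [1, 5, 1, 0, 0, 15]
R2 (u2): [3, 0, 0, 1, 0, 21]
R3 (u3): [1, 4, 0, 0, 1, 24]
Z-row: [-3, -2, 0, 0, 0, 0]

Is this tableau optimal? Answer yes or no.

The Z-row has a negative entry -3 in column x1, so it is not optimal.

no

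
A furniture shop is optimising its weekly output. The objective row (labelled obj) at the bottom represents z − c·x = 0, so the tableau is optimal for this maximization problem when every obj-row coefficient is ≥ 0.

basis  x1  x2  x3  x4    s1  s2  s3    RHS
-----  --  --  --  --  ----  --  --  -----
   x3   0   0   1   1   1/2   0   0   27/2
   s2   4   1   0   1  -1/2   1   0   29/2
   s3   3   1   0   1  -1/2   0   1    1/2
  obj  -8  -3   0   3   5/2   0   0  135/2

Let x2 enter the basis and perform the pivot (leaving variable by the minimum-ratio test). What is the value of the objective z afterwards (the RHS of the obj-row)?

69

Ratio test on column x2 — row 1: entry 0 ≤ 0; row 2: (29/2)/1 = 29/2; row 3: (1/2)/1 = 1/2. Minimum is 1/2 at row 3 (s3 leaves); pivot element 1.
Pivot on row 3; the obj-row RHS becomes 135/2 − (-3)·(1/2) = 69.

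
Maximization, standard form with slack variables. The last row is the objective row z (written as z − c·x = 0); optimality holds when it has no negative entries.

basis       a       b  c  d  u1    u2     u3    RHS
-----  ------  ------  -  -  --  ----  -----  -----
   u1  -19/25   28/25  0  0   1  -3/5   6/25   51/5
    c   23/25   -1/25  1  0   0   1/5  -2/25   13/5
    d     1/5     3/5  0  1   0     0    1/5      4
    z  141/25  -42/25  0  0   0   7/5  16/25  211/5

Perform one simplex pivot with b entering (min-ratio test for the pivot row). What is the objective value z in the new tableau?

267/5

Ratio test on column b — row 1: (51/5)/(28/25) = 255/28; row 2: entry -1/25 ≤ 0; row 3: 4/(3/5) = 20/3. Minimum is 20/3 at row 3 (d leaves); pivot element 3/5.
Pivot on row 3; the z-row RHS becomes 211/5 − (-42/25)·(20/3) = 267/5.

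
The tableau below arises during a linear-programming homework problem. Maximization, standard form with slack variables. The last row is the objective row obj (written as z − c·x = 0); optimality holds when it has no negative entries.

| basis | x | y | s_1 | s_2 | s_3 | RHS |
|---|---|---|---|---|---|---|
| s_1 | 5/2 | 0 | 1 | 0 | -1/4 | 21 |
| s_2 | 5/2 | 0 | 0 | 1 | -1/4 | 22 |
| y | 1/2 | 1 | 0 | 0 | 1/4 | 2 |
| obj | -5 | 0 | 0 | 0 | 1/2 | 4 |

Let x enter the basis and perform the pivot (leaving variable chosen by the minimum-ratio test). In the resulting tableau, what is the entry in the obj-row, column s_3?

3

Ratio test on column x — row 1: 21/(5/2) = 42/5; row 2: 22/(5/2) = 44/5; row 3: 2/(1/2) = 4. Minimum is 4 at row 3 (y leaves); pivot element 1/2.
Divide row 3 by 1/2; eliminate column x from the other rows.
obj-row update in column s_3: 1/2 − (-5)·(1/2) = 3.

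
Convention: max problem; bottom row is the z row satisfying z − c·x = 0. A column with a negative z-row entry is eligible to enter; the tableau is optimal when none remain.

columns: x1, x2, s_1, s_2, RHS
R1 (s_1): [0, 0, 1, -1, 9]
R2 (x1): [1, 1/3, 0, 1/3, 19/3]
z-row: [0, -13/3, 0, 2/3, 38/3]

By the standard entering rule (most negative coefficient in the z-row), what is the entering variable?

x2

Negative z-row entries: x2: -13/3.
The most negative is -13/3 in column x2, so x2 enters.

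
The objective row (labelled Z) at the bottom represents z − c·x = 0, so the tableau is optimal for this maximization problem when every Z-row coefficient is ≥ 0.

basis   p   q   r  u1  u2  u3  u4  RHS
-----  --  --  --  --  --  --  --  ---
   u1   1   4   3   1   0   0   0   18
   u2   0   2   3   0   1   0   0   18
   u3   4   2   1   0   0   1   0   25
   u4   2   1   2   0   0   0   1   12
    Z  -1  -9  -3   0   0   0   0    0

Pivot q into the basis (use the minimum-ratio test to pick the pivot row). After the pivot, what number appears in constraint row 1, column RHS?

Ratio test on column q — row 1: 18/4 = 9/2; row 2: 18/2 = 9; row 3: 25/2 = 25/2; row 4: 12/1 = 12. Minimum is 9/2 at row 1 (u1 leaves); pivot element 4.
Divide row 1 by 4; eliminate column q from the other rows.
In the new row 1, the RHS entry is the old entry divided by the pivot: 18/4 = 9/2.

9/2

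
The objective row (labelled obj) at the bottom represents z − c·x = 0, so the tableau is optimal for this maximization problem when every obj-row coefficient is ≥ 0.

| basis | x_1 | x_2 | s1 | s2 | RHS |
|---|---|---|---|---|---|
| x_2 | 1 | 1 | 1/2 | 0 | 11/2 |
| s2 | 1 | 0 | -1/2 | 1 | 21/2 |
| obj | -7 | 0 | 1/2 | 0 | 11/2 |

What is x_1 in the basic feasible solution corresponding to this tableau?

x_1 is not in the basis, so in the current basic feasible solution x_1 = 0.

0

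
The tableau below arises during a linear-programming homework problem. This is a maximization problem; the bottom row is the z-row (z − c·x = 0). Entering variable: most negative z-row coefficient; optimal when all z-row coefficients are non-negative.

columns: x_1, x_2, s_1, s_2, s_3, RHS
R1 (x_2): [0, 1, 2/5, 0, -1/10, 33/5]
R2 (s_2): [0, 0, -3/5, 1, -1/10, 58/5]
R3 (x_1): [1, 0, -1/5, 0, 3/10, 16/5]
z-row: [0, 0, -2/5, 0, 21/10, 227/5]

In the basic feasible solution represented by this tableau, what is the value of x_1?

16/5

x_1 is basic (row 3); its value is the RHS of that row, 16/5.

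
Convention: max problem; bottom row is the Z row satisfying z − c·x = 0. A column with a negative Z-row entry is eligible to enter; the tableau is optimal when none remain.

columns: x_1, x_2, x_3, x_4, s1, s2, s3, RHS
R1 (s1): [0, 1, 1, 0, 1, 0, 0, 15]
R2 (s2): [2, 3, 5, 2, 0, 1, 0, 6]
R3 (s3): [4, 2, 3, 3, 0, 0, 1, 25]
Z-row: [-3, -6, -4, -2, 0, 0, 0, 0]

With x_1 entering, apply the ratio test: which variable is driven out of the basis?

s2

Column x_1 entries and ratios — s1: 0 ≤ 0, skip; s2: 6/2 = 3; s3: 25/4 = 25/4.
Smallest ratio is 3 in the row of s2, so s2 leaves.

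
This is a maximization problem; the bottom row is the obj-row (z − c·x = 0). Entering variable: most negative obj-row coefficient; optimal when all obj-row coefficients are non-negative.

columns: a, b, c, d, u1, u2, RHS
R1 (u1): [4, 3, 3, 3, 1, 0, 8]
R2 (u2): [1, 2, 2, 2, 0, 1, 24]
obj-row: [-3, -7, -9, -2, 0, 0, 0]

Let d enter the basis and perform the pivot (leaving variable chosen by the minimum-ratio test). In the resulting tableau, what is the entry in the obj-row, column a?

Ratio test on column d — row 1: 8/3 = 8/3; row 2: 24/2 = 12. Minimum is 8/3 at row 1 (u1 leaves); pivot element 3.
Divide row 1 by 3; eliminate column d from the other rows.
obj-row update in column a: -3 − (-2)·(4/3) = -1/3.

-1/3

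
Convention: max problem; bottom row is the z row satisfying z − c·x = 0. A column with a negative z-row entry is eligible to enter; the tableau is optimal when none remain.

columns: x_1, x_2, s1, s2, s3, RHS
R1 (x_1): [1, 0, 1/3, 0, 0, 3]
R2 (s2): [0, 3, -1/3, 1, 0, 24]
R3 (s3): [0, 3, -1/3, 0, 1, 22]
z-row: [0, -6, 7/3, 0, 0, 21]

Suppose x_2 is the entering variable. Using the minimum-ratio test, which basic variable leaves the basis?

Column x_2 entries and ratios — x_1: 0 ≤ 0, skip; s2: 24/3 = 8; s3: 22/3 = 22/3.
Smallest ratio is 22/3 in the row of s3, so s3 leaves.

s3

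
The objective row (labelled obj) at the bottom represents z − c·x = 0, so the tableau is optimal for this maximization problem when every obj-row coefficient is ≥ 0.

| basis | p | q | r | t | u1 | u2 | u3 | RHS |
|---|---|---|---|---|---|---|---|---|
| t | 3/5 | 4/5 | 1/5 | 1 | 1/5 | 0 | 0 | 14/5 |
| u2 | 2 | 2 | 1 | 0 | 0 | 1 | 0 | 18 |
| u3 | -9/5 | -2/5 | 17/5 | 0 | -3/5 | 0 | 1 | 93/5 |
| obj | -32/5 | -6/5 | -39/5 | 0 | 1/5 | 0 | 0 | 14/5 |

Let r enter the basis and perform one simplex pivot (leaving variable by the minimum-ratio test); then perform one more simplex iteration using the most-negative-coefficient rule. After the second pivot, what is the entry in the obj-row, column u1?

Ratio test on column r — row 1: (14/5)/(1/5) = 14; row 2: 18/1 = 18; row 3: (93/5)/(17/5) = 93/17. Minimum is 93/17 at row 3 (u3 leaves); pivot element 17/5.
Divide row 3 by 17/5; eliminate column r from the other rows.
Second iteration: most negative obj-row entry is -179/17 in column p, so p enters.
Ratio test on column p — row 1: (29/17)/(12/17) = 29/12; row 2: (213/17)/(43/17) = 213/43; row 3: entry -9/17 ≤ 0. Minimum is 29/12 at row 1 (t leaves); pivot element 12/17.
Divide row 1 by 12/17; eliminate column p from the other rows.
After both pivots, the entry at the obj-row, column u1 is 7/3.

7/3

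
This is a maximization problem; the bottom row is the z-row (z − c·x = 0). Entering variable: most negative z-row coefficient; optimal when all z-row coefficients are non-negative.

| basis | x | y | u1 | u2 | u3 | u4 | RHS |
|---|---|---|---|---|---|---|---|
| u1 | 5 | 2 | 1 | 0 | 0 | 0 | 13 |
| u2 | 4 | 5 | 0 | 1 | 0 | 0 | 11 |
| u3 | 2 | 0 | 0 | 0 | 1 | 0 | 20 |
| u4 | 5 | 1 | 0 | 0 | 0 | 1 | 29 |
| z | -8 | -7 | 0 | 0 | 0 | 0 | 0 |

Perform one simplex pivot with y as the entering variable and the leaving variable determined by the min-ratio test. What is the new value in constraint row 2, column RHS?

Ratio test on column y — row 1: 13/2 = 13/2; row 2: 11/5 = 11/5; row 3: entry 0 ≤ 0; row 4: 29/1 = 29. Minimum is 11/5 at row 2 (u2 leaves); pivot element 5.
Divide row 2 by 5; eliminate column y from the other rows.
In the new row 2, the RHS entry is the old entry divided by the pivot: 11/5 = 11/5.

11/5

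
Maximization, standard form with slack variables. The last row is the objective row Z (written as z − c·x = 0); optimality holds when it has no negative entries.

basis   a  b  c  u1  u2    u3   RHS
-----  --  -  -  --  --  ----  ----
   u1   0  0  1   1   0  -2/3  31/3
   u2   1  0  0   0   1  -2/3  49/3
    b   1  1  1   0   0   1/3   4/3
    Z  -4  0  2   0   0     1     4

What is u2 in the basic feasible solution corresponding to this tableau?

49/3

u2 is basic (row 2); its value is the RHS of that row, 49/3.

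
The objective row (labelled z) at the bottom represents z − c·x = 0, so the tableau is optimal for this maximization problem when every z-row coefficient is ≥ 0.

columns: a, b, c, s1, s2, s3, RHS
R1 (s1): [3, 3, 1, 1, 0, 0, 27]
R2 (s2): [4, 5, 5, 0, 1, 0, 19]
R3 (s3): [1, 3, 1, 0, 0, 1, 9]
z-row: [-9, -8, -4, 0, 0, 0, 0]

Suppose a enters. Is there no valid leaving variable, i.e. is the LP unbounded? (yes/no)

no

Column a has positive entries in row(s) 1, 2, 3, so the ratio test bounds it — not unbounded.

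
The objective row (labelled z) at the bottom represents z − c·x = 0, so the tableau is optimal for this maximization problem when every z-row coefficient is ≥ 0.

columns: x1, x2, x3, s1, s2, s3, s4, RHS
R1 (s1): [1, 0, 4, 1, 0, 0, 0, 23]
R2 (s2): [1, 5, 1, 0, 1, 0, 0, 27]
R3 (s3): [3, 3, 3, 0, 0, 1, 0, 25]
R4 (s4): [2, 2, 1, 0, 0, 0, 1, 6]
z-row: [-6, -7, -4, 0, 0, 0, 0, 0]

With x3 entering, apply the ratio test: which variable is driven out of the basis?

Column x3 entries and ratios — s1: 23/4 = 23/4; s2: 27/1 = 27; s3: 25/3 = 25/3; s4: 6/1 = 6.
Smallest ratio is 23/4 in the row of s1, so s1 leaves.

s1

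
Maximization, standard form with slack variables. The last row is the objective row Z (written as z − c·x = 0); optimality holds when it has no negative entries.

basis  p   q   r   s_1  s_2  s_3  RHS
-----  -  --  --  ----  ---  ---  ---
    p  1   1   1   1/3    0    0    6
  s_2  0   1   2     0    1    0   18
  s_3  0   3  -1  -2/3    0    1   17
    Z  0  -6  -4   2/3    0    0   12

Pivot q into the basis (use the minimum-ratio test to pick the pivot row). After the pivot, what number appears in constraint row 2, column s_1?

Ratio test on column q — row 1: 6/1 = 6; row 2: 18/1 = 18; row 3: 17/3 = 17/3. Minimum is 17/3 at row 3 (s_3 leaves); pivot element 3.
Divide row 3 by 3; eliminate column q from the other rows.
Row 2 update in column s_1: 0 − 1·(-2/9) = 2/9.

2/9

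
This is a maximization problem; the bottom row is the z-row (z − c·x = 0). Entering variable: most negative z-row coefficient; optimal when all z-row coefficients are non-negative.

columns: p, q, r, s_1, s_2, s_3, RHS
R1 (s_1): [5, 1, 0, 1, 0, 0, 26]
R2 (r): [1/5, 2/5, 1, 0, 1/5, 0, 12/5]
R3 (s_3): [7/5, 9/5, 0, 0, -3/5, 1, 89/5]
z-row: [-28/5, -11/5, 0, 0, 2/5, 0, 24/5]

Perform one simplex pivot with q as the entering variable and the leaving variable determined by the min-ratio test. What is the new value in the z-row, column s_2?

3/2

Ratio test on column q — row 1: 26/1 = 26; row 2: (12/5)/(2/5) = 6; row 3: (89/5)/(9/5) = 89/9. Minimum is 6 at row 2 (r leaves); pivot element 2/5.
Divide row 2 by 2/5; eliminate column q from the other rows.
z-row update in column s_2: 2/5 − (-11/5)·(1/2) = 3/2.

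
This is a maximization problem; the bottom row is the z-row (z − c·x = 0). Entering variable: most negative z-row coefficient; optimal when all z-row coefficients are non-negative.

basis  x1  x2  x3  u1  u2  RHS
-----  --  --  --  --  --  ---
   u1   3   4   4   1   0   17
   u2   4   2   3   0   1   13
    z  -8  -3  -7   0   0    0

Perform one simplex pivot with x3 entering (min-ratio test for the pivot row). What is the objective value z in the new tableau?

Ratio test on column x3 — row 1: 17/4 = 17/4; row 2: 13/3 = 13/3. Minimum is 17/4 at row 1 (u1 leaves); pivot element 4.
Pivot on row 1; the z-row RHS becomes 0 − (-7)·(17/4) = 119/4.

119/4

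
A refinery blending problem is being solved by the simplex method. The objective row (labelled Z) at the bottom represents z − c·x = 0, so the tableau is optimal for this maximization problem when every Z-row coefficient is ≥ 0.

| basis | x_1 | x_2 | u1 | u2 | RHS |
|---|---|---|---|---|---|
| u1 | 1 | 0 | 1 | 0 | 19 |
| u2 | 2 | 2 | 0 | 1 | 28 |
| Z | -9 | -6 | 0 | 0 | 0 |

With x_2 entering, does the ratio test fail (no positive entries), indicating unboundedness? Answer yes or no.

no

Column x_2 has positive entries in row(s) 2, so the ratio test bounds it — not unbounded.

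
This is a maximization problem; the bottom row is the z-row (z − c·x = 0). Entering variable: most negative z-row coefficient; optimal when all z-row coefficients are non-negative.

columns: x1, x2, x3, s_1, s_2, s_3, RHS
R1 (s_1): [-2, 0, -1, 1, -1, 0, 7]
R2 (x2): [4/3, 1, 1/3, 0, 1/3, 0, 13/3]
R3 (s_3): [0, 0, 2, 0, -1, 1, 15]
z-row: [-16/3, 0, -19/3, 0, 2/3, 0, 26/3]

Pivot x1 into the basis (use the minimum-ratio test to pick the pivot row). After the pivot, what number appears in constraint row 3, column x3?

2

Ratio test on column x1 — row 1: entry -2 ≤ 0; row 2: (13/3)/(4/3) = 13/4; row 3: entry 0 ≤ 0. Minimum is 13/4 at row 2 (x2 leaves); pivot element 4/3.
Divide row 2 by 4/3; eliminate column x1 from the other rows.
Row 3 update in column x3: 2 − 0·(1/4) = 2.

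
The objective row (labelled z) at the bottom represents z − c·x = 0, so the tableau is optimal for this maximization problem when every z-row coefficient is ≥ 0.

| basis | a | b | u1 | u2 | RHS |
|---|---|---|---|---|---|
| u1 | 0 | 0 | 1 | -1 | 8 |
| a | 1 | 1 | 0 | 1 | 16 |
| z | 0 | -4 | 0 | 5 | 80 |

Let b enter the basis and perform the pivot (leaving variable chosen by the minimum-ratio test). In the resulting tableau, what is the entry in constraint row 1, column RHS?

Ratio test on column b — row 1: entry 0 ≤ 0; row 2: 16/1 = 16. Minimum is 16 at row 2 (a leaves); pivot element 1.
Divide row 2 by 1; eliminate column b from the other rows.
Row 1 update in column RHS: 8 − 0·16 = 8.

8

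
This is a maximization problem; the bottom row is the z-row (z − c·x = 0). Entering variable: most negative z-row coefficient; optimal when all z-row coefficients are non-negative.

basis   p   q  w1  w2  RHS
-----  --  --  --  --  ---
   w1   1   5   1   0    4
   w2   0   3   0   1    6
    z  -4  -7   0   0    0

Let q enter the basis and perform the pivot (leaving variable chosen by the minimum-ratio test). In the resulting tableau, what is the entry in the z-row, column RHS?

28/5

Ratio test on column q — row 1: 4/5 = 4/5; row 2: 6/3 = 2. Minimum is 4/5 at row 1 (w1 leaves); pivot element 5.
Divide row 1 by 5; eliminate column q from the other rows.
z-row update in column RHS: 0 − (-7)·(4/5) = 28/5.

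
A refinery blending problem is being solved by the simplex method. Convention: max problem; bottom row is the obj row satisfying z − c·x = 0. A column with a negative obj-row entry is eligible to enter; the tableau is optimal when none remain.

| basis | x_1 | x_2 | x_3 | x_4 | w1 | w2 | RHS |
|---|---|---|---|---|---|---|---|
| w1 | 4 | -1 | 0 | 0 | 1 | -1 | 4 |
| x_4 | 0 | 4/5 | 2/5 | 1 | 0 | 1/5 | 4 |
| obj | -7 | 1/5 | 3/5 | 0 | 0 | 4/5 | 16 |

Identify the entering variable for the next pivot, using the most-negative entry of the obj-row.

x_1

Negative obj-row entries: x_1: -7.
The most negative is -7 in column x_1, so x_1 enters.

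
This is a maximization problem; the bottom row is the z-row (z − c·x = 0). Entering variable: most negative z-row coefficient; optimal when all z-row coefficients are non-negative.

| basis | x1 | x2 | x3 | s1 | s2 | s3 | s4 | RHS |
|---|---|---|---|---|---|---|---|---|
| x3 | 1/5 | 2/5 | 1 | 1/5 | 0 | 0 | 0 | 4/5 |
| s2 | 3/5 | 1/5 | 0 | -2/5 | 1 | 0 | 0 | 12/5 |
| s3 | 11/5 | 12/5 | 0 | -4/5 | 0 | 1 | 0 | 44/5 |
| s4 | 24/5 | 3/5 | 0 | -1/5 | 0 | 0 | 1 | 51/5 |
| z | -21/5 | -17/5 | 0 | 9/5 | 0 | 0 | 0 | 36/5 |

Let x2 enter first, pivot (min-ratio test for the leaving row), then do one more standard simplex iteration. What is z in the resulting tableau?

19

Ratio test on column x2 — row 1: (4/5)/(2/5) = 2; row 2: (12/5)/(1/5) = 12; row 3: (44/5)/(12/5) = 11/3; row 4: (51/5)/(3/5) = 17. Minimum is 2 at row 1 (x3 leaves); pivot element 2/5.
Pivot on row 1; the z-row RHS becomes 36/5 − (-17/5)·2 = 14.
Next entering variable (most negative z-row entry -5/2): x1.
Ratio test on column x1 — row 1: 2/(1/2) = 4; row 2: 2/(1/2) = 4; row 3: 4/1 = 4; row 4: 9/(9/2) = 2. Minimum is 2 at row 4 (s4 leaves); pivot element 9/2.
After the second pivot the z-row RHS is 14 − (-5/2)·2 = 19.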